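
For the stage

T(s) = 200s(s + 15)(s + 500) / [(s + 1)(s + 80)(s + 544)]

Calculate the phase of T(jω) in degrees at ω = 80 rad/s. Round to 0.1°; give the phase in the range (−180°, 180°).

35.8°

At s = jω = j80:
zero (s+15): 15 + j80 → |·| = √(15²+80²) = √6625 ≈ 81.394, ∠ = arctan(80/15) ≈ 79.38°
zero (s+500): 500 + j80 → |·| = √(500²+80²) = √256400 ≈ 506.36, ∠ = arctan(80/500) ≈ 9.09°
zero at origin: s = j80 → |·| = 80, ∠ = 90.00°
pole (s+1): 1 + j80 → |·| = √(1²+80²) = √6401 ≈ 80.006, ∠ = arctan(80/1) ≈ 89.28°
pole (s+80): 80 + j80 → |·| = √(80²+80²) = √12800 ≈ 113.14, ∠ = arctan(80/80) ≈ 45.00°
pole (s+544): 544 + j80 → |·| = √(544²+80²) = √302336 ≈ 549.85, ∠ = arctan(80/544) ≈ 8.37°
∠T = 178.47° − 142.65° = 35.82°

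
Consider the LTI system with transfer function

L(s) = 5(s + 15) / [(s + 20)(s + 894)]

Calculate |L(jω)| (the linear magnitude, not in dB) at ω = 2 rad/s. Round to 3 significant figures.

0.00421

At s = jω = j2:
zero (s+15): 15 + j2 → |·| = √(15²+2²) = √229 ≈ 15.133, ∠ = arctan(2/15) ≈ 7.59°
pole (s+20): 20 + j2 → |·| = √(20²+2²) = √404 ≈ 20.1, ∠ = arctan(2/20) ≈ 5.71°
pole (s+894): 894 + j2 → |·| = √(894²+2²) = √799240 ≈ 894, ∠ = arctan(2/894) ≈ 0.13°
|L| = 5 · 15.133 / 17969 ≈ 0.0042109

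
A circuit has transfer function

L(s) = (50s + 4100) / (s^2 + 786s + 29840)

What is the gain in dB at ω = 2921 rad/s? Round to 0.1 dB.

-35.6 dB

Substitute s = j2921:
Numerator: 50(j2921) + 4100 = 4100 + j146050
Denominator: (j2921)^2 + 786(j2921) + 29840 = -8502401 + j2295906
|N| = √(4100² + 146050²) ≈ 1.4611e+05, ∠N ≈ 88.39°
|D| = √(8502401² + 2295906²) ≈ 8.8069e+06, ∠D ≈ 164.89°
|L| = 1.4611e+05 / 8.8069e+06 ≈ 0.01659
Gain = 20 log₁₀(0.01659) ≈ -35.60 dB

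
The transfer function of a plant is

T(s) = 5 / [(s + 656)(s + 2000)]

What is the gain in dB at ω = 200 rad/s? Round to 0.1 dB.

-108.8 dB

At s = jω = j200:
pole (s+656): 656 + j200 → |·| = √(656²+200²) = √470336 ≈ 685.81, ∠ = arctan(200/656) ≈ 16.96°
pole (s+2000): 2000 + j200 → |·| = √(2000²+200²) = √4040000 ≈ 2010, ∠ = arctan(200/2000) ≈ 5.71°
|T| = 5 / 1.3785e+06 ≈ 3.6271e-06
Gain = 20 log₁₀(3.6271e-06) ≈ -108.81 dB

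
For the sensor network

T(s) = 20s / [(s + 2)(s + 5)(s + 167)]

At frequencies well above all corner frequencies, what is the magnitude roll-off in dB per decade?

Each pole contributes −20 dB/decade at high frequency; each zero contributes +20 dB/decade.
Net: 1 zero(s) − 3 pole(s) → -40 dB/decade.

-40 dB/decade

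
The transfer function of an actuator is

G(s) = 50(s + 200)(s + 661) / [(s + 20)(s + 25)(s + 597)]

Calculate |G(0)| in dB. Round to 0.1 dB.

26.9 dB

G(0) = 50·200·661 / (20·25·597) ≈ 22.144
20 log₁₀(22.144) ≈ 26.91 dB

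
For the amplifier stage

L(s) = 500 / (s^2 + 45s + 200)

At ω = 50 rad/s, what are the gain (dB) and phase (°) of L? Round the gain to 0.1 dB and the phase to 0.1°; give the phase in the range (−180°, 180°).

Substitute s = j50:
Numerator: 500 = 500 + j0
Denominator: (j50)^2 + 45(j50) + 200 = -2300 + j2250
|N| = √(500² + 0²) ≈ 500, ∠N ≈ 0.00°
|D| = √(2300² + 2250²) ≈ 3217.5, ∠D ≈ 135.63°
|L| = 500 / 3217.5 ≈ 0.1554
Gain = 20 log₁₀(0.1554) ≈ -16.17 dB
∠L = 0.00° − 135.63° = -135.63°

-16.2 dB, -135.6°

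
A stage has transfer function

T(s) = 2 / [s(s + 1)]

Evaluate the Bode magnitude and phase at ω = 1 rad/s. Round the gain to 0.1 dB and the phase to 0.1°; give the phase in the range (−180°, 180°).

At s = jω = j1:
pole (s+1): 1 + j1 → |·| = √(1²+1²) = √2 ≈ 1.4142, ∠ = arctan(1/1) ≈ 45.00°
pole at origin: |s| = 1, ∠ = 90.00° (in denominator)
|T| = 2 / 1.4142 ≈ 1.4142
Gain = 20 log₁₀(1.4142) ≈ 3.01 dB
∠T = 0.00° − 135.00° = -135.00°

3.0 dB, -135.0°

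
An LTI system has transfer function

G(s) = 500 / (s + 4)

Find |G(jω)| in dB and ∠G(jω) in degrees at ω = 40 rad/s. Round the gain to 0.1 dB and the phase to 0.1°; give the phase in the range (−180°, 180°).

Substitute s = j40:
Numerator: 500 = 500 + j0
Denominator: (j40) + 4 = 4 + j40
|N| = √(500² + 0²) ≈ 500, ∠N ≈ 0.00°
|D| = √(4² + 40²) ≈ 40.2, ∠D ≈ 84.29°
|G| = 500 / 40.2 ≈ 12.438
Gain = 20 log₁₀(12.438) ≈ 21.90 dB
∠G = 0.00° − 84.29° = -84.29°

21.9 dB, -84.3°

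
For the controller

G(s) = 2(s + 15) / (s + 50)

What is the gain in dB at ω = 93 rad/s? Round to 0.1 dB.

5.0 dB

At s = jω = j93:
zero (s+15): 15 + j93 → |·| = √(15²+93²) = √8874 ≈ 94.202, ∠ = arctan(93/15) ≈ 80.84°
pole (s+50): 50 + j93 → |·| = √(50²+93²) = √11149 ≈ 105.59, ∠ = arctan(93/50) ≈ 61.74°
|G| = 2 · 94.202 / 105.59 ≈ 1.7843
Gain = 20 log₁₀(1.7843) ≈ 5.03 dB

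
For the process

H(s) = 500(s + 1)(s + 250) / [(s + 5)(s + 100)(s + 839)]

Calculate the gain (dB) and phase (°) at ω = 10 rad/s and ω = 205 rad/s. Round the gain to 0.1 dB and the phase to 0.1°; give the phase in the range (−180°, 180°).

ω = 10: 2.5 dB, 16.8°; ω = 205: -1.7 dB, -37.3°

At s = jω = j10:
zero (s+1): 1 + j10 → |·| = √(1²+10²) = √101 ≈ 10.05, ∠ = arctan(10/1) ≈ 84.29°
zero (s+250): 250 + j10 → |·| = √(250²+10²) = √62600 ≈ 250.2, ∠ = arctan(10/250) ≈ 2.29°
pole (s+5): 5 + j10 → |·| = √(5²+10²) = √125 ≈ 11.18, ∠ = arctan(10/5) ≈ 63.43°
pole (s+100): 100 + j10 → |·| = √(100²+10²) = √10100 ≈ 100.5, ∠ = arctan(10/100) ≈ 5.71°
pole (s+839): 839 + j10 → |·| = √(839²+10²) = √704021 ≈ 839.06, ∠ = arctan(10/839) ≈ 0.68°
|H| = 500 · 2514.5 / 9.4276e+05 ≈ 1.3336
Gain = 20 log₁₀(1.3336) ≈ 2.50 dB
∠H = 86.58° − 69.82° = 16.76°

At s = jω = j205:
zero (s+1): 1 + j205 → |·| = √(1²+205²) = √42026 ≈ 205, ∠ = arctan(205/1) ≈ 89.72°
zero (s+250): 250 + j205 → |·| = √(250²+205²) = √104525 ≈ 323.3, ∠ = arctan(205/250) ≈ 39.35°
pole (s+5): 5 + j205 → |·| = √(5²+205²) = √42050 ≈ 205.06, ∠ = arctan(205/5) ≈ 88.60°
pole (s+100): 100 + j205 → |·| = √(100²+205²) = √52025 ≈ 228.09, ∠ = arctan(205/100) ≈ 64.00°
pole (s+839): 839 + j205 → |·| = √(839²+205²) = √745946 ≈ 863.68, ∠ = arctan(205/839) ≈ 13.73°
|H| = 500 · 66276 / 4.0396e+07 ≈ 0.82033
Gain = 20 log₁₀(0.82033) ≈ -1.72 dB
∠H = 129.07° − 166.33° = -37.26°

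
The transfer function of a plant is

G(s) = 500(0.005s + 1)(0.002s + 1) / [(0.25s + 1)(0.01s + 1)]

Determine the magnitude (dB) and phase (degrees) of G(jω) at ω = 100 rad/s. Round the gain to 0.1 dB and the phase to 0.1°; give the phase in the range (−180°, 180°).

At ω = 100 rad/s:
zero (1 + j100·0.005) = 1 + j0.5 → |·| ≈ 1.118, ∠ ≈ 26.57°
zero (1 + j100·0.002) = 1 + j0.2 → |·| ≈ 1.0198, ∠ ≈ 11.31°
pole (1 + j100·0.25) = 1 + j25 → |·| ≈ 25.02, ∠ ≈ 87.71°
pole (1 + j100·0.01) = 1 + j1 → |·| ≈ 1.4142, ∠ ≈ 45.00°
|G| = 500 · 1.118 · 1.0198 / (25.02 · 1.4142) ≈ 16.111
Gain = 20 log₁₀(16.111) ≈ 24.14 dB
∠G = (26.57° + 11.31°) − (87.71° + 45.00°) = -94.83°

24.1 dB, -94.8°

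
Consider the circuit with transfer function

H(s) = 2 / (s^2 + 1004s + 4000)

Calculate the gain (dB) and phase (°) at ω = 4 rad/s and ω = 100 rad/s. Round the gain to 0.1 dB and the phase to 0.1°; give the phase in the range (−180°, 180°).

ω = 4: -69.0 dB, -45.2°; ω = 100: -94.0 dB, -93.4°

Substitute s = j4:
Numerator: 2 = 2 + j0
Denominator: (j4)^2 + 1004(j4) + 4000 = 3984 + j4016
|N| = √(2² + 0²) ≈ 2, ∠N ≈ 0.00°
|D| = √(3984² + 4016²) ≈ 5656.9, ∠D ≈ 45.23°
|H| = 2 / 5656.9 ≈ 0.00035355
Gain = 20 log₁₀(0.00035355) ≈ -69.03 dB
∠H = 0.00° − 45.23° = -45.23°

Substitute s = j100:
Numerator: 2 = 2 + j0
Denominator: (j100)^2 + 1004(j100) + 4000 = -6000 + j100400
|N| = √(2² + 0²) ≈ 2, ∠N ≈ 0.00°
|D| = √(6000² + 100400²) ≈ 1.0058e+05, ∠D ≈ 93.42°
|H| = 2 / 1.0058e+05 ≈ 1.9885e-05
Gain = 20 log₁₀(1.9885e-05) ≈ -94.03 dB
∠H = 0.00° − 93.42° = -93.42°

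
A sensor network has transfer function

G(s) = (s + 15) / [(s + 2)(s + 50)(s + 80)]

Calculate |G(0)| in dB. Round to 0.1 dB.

-54.5 dB

G(0) = 1·15 / (2·50·80) = 0.001875
20 log₁₀(0.001875) ≈ -54.54 dB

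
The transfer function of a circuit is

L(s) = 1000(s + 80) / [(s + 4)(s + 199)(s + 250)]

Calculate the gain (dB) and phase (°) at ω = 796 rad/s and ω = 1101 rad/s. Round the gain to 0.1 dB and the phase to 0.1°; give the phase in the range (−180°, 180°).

ω = 796: -56.7 dB, -154.0°; ω = 1101: -62.0 dB, -160.9°

At s = jω = j796:
zero (s+80): 80 + j796 → |·| = √(80²+796²) = √640016 ≈ 800.01, ∠ = arctan(796/80) ≈ 84.26°
pole (s+4): 4 + j796 → |·| = √(4²+796²) = √633632 ≈ 796.01, ∠ = arctan(796/4) ≈ 89.71°
pole (s+199): 199 + j796 → |·| = √(199²+796²) = √673217 ≈ 820.5, ∠ = arctan(796/199) ≈ 75.96°
pole (s+250): 250 + j796 → |·| = √(250²+796²) = √696116 ≈ 834.34, ∠ = arctan(796/250) ≈ 72.56°
|L| = 1000 · 800.01 / 5.4493e+08 ≈ 0.0014681
Gain = 20 log₁₀(0.0014681) ≈ -56.66 dB
∠L = 84.26° − 238.23° = -153.97°

At s = jω = j1101:
zero (s+80): 80 + j1101 → |·| = √(80²+1101²) = √1218601 ≈ 1103.9, ∠ = arctan(1101/80) ≈ 85.84°
pole (s+4): 4 + j1101 → |·| = √(4²+1101²) = √1212217 ≈ 1101, ∠ = arctan(1101/4) ≈ 89.79°
pole (s+199): 199 + j1101 → |·| = √(199²+1101²) = √1251802 ≈ 1118.8, ∠ = arctan(1101/199) ≈ 79.75°
pole (s+250): 250 + j1101 → |·| = √(250²+1101²) = √1274701 ≈ 1129, ∠ = arctan(1101/250) ≈ 77.21°
|L| = 1000 · 1103.9 / 1.3907e+09 ≈ 0.00079377
Gain = 20 log₁₀(0.00079377) ≈ -62.01 dB
∠L = 85.84° − 246.75° = -160.91°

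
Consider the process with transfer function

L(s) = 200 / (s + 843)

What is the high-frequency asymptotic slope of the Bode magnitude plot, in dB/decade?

-20 dB/decade

Each pole contributes −20 dB/decade at high frequency; each zero contributes +20 dB/decade.
Net: 0 zero(s) − 1 pole(s) → -20 dB/decade.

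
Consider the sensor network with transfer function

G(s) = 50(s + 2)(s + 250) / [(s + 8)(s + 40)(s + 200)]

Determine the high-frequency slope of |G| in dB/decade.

-20 dB/decade

Each pole contributes −20 dB/decade at high frequency; each zero contributes +20 dB/decade.
Net: 2 zero(s) − 3 pole(s) → -20 dB/decade.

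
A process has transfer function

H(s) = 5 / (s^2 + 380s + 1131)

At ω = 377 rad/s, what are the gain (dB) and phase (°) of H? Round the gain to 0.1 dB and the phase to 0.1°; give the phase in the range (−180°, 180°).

Substitute s = j377:
Numerator: 5 = 5 + j0
Denominator: (j377)^2 + 380(j377) + 1131 = -140998 + j143260
|N| = √(5² + 0²) ≈ 5, ∠N ≈ 0.00°
|D| = √(140998² + 143260²) ≈ 2.0101e+05, ∠D ≈ 134.54°
|H| = 5 / 2.0101e+05 ≈ 2.4874e-05
Gain = 20 log₁₀(2.4874e-05) ≈ -92.09 dB
∠H = 0.00° − 134.54° = -134.54°

-92.1 dB, -134.5°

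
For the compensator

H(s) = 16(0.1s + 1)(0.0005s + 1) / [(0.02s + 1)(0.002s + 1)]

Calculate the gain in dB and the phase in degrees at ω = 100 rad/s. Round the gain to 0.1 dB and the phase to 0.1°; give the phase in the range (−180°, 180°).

At ω = 100 rad/s:
zero (1 + j100·0.1) = 1 + j10 → |·| ≈ 10.05, ∠ ≈ 84.29°
zero (1 + j100·0.0005) = 1 + j0.05 → |·| ≈ 1.0012, ∠ ≈ 2.86°
pole (1 + j100·0.02) = 1 + j2 → |·| ≈ 2.2361, ∠ ≈ 63.43°
pole (1 + j100·0.002) = 1 + j0.2 → |·| ≈ 1.0198, ∠ ≈ 11.31°
|H| = 16 · 10.05 · 1.0012 / (2.2361 · 1.0198) ≈ 70.599
Gain = 20 log₁₀(70.599) ≈ 36.98 dB
∠H = (84.29° + 2.86°) − (63.43° + 11.31°) = 12.41°

37.0 dB, 12.4°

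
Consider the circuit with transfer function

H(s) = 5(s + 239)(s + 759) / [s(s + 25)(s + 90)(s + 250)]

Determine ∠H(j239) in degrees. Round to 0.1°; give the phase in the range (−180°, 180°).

At s = jω = j239:
zero (s+239): 239 + j239 → |·| = √(239²+239²) = √114242 ≈ 338, ∠ = arctan(239/239) ≈ 45.00°
zero (s+759): 759 + j239 → |·| = √(759²+239²) = √633202 ≈ 795.74, ∠ = arctan(239/759) ≈ 17.48°
pole (s+25): 25 + j239 → |·| = √(25²+239²) = √57746 ≈ 240.3, ∠ = arctan(239/25) ≈ 84.03°
pole (s+90): 90 + j239 → |·| = √(90²+239²) = √65221 ≈ 255.38, ∠ = arctan(239/90) ≈ 69.37°
pole (s+250): 250 + j239 → |·| = √(250²+239²) = √119621 ≈ 345.86, ∠ = arctan(239/250) ≈ 43.71°
pole at origin: |s| = 239, ∠ = 90.00° (in denominator)
∠H = 62.48° − 287.11° = -224.63° ≡ 135.37° (principal value)

135.4°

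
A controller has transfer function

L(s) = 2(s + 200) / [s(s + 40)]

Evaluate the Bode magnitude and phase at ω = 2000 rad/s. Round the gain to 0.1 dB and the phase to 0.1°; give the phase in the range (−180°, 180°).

-60.0 dB, -94.6°

At s = jω = j2000:
zero (s+200): 200 + j2000 → |·| = √(200²+2000²) = √4040000 ≈ 2010, ∠ = arctan(2000/200) ≈ 84.29°
pole (s+40): 40 + j2000 → |·| = √(40²+2000²) = √4001600 ≈ 2000.4, ∠ = arctan(2000/40) ≈ 88.85°
pole at origin: |s| = 2000, ∠ = 90.00° (in denominator)
|L| = 2 · 2010 / 4.0008e+06 ≈ 0.0010048
Gain = 20 log₁₀(0.0010048) ≈ -59.96 dB
∠L = 84.29° − 178.85° = -94.56°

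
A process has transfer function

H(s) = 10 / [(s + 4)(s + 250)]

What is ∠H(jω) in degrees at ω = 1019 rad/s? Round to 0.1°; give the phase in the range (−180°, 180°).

-166.0°

At s = jω = j1019:
pole (s+4): 4 + j1019 → |·| = √(4²+1019²) = √1038377 ≈ 1019, ∠ = arctan(1019/4) ≈ 89.78°
pole (s+250): 250 + j1019 → |·| = √(250²+1019²) = √1100861 ≈ 1049.2, ∠ = arctan(1019/250) ≈ 76.22°
∠H = 0.00° − 166.00° = -166.00°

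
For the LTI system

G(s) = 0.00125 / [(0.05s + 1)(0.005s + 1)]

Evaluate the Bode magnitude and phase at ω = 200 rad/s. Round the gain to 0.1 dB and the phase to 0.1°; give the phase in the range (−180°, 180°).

-81.1 dB, -129.3°

At ω = 200 rad/s:
pole (1 + j200·0.05) = 1 + j10 → |·| ≈ 10.05, ∠ ≈ 84.29°
pole (1 + j200·0.005) = 1 + j1 → |·| ≈ 1.4142, ∠ ≈ 45.00°
|G| = 0.00125 · 1 / (10.05 · 1.4142) ≈ 8.7949e-05
Gain = 20 log₁₀(8.7949e-05) ≈ -81.12 dB
∠G = (0°) − (84.29° + 45.00°) = -129.29°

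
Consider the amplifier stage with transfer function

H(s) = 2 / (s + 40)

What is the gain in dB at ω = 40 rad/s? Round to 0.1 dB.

-29.0 dB

Substitute s = j40:
Numerator: 2 = 2 + j0
Denominator: (j40) + 40 = 40 + j40
|N| = √(2² + 0²) ≈ 2, ∠N ≈ 0.00°
|D| = √(40² + 40²) ≈ 56.569, ∠D ≈ 45.00°
|H| = 2 / 56.569 ≈ 0.035355
Gain = 20 log₁₀(0.035355) ≈ -29.03 dB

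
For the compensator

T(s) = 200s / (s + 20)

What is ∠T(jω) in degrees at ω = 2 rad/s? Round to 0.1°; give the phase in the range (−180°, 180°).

At s = jω = j2:
zero at origin: s = j2 → |·| = 2, ∠ = 90.00°
pole (s+20): 20 + j2 → |·| = √(20²+2²) = √404 ≈ 20.1, ∠ = arctan(2/20) ≈ 5.71°
∠T = 90.00° − 5.71° = 84.29°

84.3°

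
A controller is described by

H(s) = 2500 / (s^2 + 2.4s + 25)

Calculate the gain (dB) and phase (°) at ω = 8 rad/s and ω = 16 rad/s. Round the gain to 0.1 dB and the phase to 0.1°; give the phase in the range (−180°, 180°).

At s = jω = j8:
quadratic: (j8)² + 2.4·j8 + 25 = -39 + j19.2 → |·| ≈ 43.47, ∠ ≈ 153.79°
|H| = 2500 / 43.47 ≈ 57.511
Gain = 20 log₁₀(57.511) ≈ 35.20 dB
∠H = 0.00° − 153.79° = -153.79°

At s = jω = j16:
quadratic: (j16)² + 2.4·j16 + 25 = -231 + j38.4 → |·| ≈ 234.17, ∠ ≈ 170.56°
|H| = 2500 / 234.17 ≈ 10.676
Gain = 20 log₁₀(10.676) ≈ 20.57 dB
∠H = 0.00° − 170.56° = -170.56°

ω = 8: 35.2 dB, -153.8°; ω = 16: 20.6 dB, -170.6°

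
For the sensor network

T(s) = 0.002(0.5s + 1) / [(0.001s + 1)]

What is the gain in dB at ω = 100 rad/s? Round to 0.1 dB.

-20.0 dB

At ω = 100 rad/s:
zero (1 + j100·0.5) = 1 + j50 → |·| ≈ 50.01, ∠ ≈ 88.85°
pole (1 + j100·0.001) = 1 + j0.1 → |·| ≈ 1.005, ∠ ≈ 5.71°
|T| = 0.002 · 50.01 / (1.005) ≈ 0.099522
Gain = 20 log₁₀(0.099522) ≈ -20.04 dB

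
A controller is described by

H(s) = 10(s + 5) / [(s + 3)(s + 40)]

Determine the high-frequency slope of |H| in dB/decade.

-20 dB/decade

Each pole contributes −20 dB/decade at high frequency; each zero contributes +20 dB/decade.
Net: 1 zero(s) − 2 pole(s) → -20 dB/decade.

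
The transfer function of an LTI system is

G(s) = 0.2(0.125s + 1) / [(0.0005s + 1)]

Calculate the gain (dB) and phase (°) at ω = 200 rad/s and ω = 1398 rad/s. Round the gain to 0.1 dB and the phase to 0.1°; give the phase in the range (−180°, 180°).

At ω = 200 rad/s:
zero (1 + j200·0.125) = 1 + j25 → |·| ≈ 25.02, ∠ ≈ 87.71°
pole (1 + j200·0.0005) = 1 + j0.1 → |·| ≈ 1.005, ∠ ≈ 5.71°
|G| = 0.2 · 25.02 / (1.005) ≈ 4.9791
Gain = 20 log₁₀(4.9791) ≈ 13.94 dB
∠G = (87.71°) − (5.71°) = 82.00°

At ω = 1398 rad/s:
zero (1 + j1398·0.125) = 1 + j174.75 → |·| ≈ 174.75, ∠ ≈ 89.67°
pole (1 + j1398·0.0005) = 1 + j0.699 → |·| ≈ 1.2201, ∠ ≈ 34.95°
|G| = 0.2 · 174.75 / (1.2201) ≈ 28.645
Gain = 20 log₁₀(28.645) ≈ 29.14 dB
∠G = (89.67°) − (34.95°) = 54.72°

ω = 200: 13.9 dB, 82.0°; ω = 1398: 29.1 dB, 54.7°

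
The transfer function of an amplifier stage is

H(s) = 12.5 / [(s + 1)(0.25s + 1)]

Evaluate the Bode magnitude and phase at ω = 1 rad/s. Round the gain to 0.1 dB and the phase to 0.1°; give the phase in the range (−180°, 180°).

18.7 dB, -59.0°

At ω = 1 rad/s:
pole (1 + j1·1) = 1 + j1 → |·| ≈ 1.4142, ∠ ≈ 45.00°
pole (1 + j1·0.25) = 1 + j0.25 → |·| ≈ 1.0308, ∠ ≈ 14.04°
|H| = 12.5 · 1 / (1.4142 · 1.0308) ≈ 8.5748
Gain = 20 log₁₀(8.5748) ≈ 18.66 dB
∠H = (0°) − (45.00° + 14.04°) = -59.04°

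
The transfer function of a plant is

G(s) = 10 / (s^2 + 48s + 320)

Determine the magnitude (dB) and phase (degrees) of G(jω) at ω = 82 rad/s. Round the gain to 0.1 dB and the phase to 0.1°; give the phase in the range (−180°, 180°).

-57.5 dB, -148.4°

Substitute s = j82:
Numerator: 10 = 10 + j0
Denominator: (j82)^2 + 48(j82) + 320 = -6404 + j3936
|N| = √(10² + 0²) ≈ 10, ∠N ≈ 0.00°
|D| = √(6404² + 3936²) ≈ 7516.9, ∠D ≈ 148.42°
|G| = 10 / 7516.9 ≈ 0.0013303
Gain = 20 log₁₀(0.0013303) ≈ -57.52 dB
∠G = 0.00° − 148.42° = -148.42°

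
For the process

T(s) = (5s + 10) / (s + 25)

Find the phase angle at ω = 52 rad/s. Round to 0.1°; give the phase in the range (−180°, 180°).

Substitute s = j52:
Numerator: 5(j52) + 10 = 10 + j260
Denominator: (j52) + 25 = 25 + j52
|N| = √(10² + 260²) ≈ 260.19, ∠N ≈ 87.80°
|D| = √(25² + 52²) ≈ 57.697, ∠D ≈ 64.32°
∠T = 87.80° − 64.32° = 23.48°

23.5°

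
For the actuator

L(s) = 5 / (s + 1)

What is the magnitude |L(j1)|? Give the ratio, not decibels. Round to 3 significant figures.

3.54

Substitute s = j1:
Numerator: 5 = 5 + j0
Denominator: (j1) + 1 = 1 + j1
|N| = √(5² + 0²) ≈ 5, ∠N ≈ 0.00°
|D| = √(1² + 1²) ≈ 1.4142, ∠D ≈ 45.00°
|L| = 5 / 1.4142 ≈ 3.5356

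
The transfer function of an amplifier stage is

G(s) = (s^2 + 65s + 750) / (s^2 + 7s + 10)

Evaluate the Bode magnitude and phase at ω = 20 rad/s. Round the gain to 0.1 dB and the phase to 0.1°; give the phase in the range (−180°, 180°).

10.2 dB, -85.3°

Substitute s = j20:
Numerator: (j20)^2 + 65(j20) + 750 = 350 + j1300
Denominator: (j20)^2 + 7(j20) + 10 = -390 + j140
|N| = √(350² + 1300²) ≈ 1346.3, ∠N ≈ 74.93°
|D| = √(390² + 140²) ≈ 414.37, ∠D ≈ 160.25°
|G| = 1346.3 / 414.37 ≈ 3.249
Gain = 20 log₁₀(3.249) ≈ 10.23 dB
∠G = 74.93° − 160.25° = -85.32°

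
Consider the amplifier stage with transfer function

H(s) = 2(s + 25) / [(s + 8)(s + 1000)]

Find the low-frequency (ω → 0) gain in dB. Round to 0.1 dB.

-44.1 dB

H(0) = 2·25 / (8·1000) = 0.00625
20 log₁₀(0.00625) ≈ -44.08 dB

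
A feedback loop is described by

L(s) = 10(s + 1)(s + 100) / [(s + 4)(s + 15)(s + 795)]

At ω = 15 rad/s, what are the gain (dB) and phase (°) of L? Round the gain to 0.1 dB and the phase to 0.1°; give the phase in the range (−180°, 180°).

At s = jω = j15:
zero (s+1): 1 + j15 → |·| = √(1²+15²) = √226 ≈ 15.033, ∠ = arctan(15/1) ≈ 86.19°
zero (s+100): 100 + j15 → |·| = √(100²+15²) = √10225 ≈ 101.12, ∠ = arctan(15/100) ≈ 8.53°
pole (s+4): 4 + j15 → |·| = √(4²+15²) = √241 ≈ 15.524, ∠ = arctan(15/4) ≈ 75.07°
pole (s+15): 15 + j15 → |·| = √(15²+15²) = √450 ≈ 21.213, ∠ = arctan(15/15) ≈ 45.00°
pole (s+795): 795 + j15 → |·| = √(795²+15²) = √632250 ≈ 795.14, ∠ = arctan(15/795) ≈ 1.08°
|L| = 10 · 1520.1 / 2.6185e+05 ≈ 0.058052
Gain = 20 log₁₀(0.058052) ≈ -24.72 dB
∠L = 94.72° − 121.15° = -26.43°

-24.7 dB, -26.4°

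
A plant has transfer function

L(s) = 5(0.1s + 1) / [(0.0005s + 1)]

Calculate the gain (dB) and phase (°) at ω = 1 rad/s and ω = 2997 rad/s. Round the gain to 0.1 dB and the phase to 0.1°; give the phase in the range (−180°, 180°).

At ω = 1 rad/s:
zero (1 + j1·0.1) = 1 + j0.1 → |·| ≈ 1.005, ∠ ≈ 5.71°
pole (1 + j1·0.0005) = 1 + j0.0005 → |·| ≈ 1, ∠ ≈ 0.03°
|L| = 5 · 1.005 / (1) ≈ 5.025
Gain = 20 log₁₀(5.025) ≈ 14.02 dB
∠L = (5.71°) − (0.03°) = 5.68°

At ω = 2997 rad/s:
zero (1 + j2997·0.1) = 1 + j299.7 → |·| ≈ 299.7, ∠ ≈ 89.81°
pole (1 + j2997·0.0005) = 1 + j1.4985 → |·| ≈ 1.8015, ∠ ≈ 56.28°
|L| = 5 · 299.7 / (1.8015) ≈ 831.81
Gain = 20 log₁₀(831.81) ≈ 58.40 dB
∠L = (89.81°) − (56.28°) = 33.53°

ω = 1: 14.0 dB, 5.7°; ω = 2997: 58.4 dB, 33.5°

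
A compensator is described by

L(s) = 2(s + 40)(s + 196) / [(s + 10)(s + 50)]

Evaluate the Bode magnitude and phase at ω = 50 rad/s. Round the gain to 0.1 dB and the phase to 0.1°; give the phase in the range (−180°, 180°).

At s = jω = j50:
zero (s+40): 40 + j50 → |·| = √(40²+50²) = √4100 ≈ 64.031, ∠ = arctan(50/40) ≈ 51.34°
zero (s+196): 196 + j50 → |·| = √(196²+50²) = √40916 ≈ 202.28, ∠ = arctan(50/196) ≈ 14.31°
pole (s+10): 10 + j50 → |·| = √(10²+50²) = √2600 ≈ 50.99, ∠ = arctan(50/10) ≈ 78.69°
pole (s+50): 50 + j50 → |·| = √(50²+50²) = √5000 ≈ 70.711, ∠ = arctan(50/50) ≈ 45.00°
|L| = 2 · 12952 / 3605.6 ≈ 7.1844
Gain = 20 log₁₀(7.1844) ≈ 17.13 dB
∠L = 65.65° − 123.69° = -58.04°

17.1 dB, -58.0°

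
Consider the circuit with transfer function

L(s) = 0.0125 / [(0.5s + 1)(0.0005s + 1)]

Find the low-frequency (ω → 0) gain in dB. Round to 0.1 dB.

L(0) = 0.0125 · 1 / 1 = 0.0125
20 log₁₀(0.0125) ≈ -38.06 dB

-38.1 dB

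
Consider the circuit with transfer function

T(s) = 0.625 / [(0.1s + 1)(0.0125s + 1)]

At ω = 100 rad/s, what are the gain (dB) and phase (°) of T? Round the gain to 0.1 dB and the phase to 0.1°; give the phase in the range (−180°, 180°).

-28.2 dB, -135.6°

At ω = 100 rad/s:
pole (1 + j100·0.1) = 1 + j10 → |·| ≈ 10.05, ∠ ≈ 84.29°
pole (1 + j100·0.0125) = 1 + j1.25 → |·| ≈ 1.6008, ∠ ≈ 51.34°
|T| = 0.625 · 1 / (10.05 · 1.6008) ≈ 0.038849
Gain = 20 log₁₀(0.038849) ≈ -28.21 dB
∠T = (0°) − (84.29° + 51.34°) = -135.63°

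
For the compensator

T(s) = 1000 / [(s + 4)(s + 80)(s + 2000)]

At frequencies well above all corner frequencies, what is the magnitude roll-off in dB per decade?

-60 dB/decade

Each pole contributes −20 dB/decade at high frequency; each zero contributes +20 dB/decade.
Net: 0 zero(s) − 3 pole(s) → -60 dB/decade.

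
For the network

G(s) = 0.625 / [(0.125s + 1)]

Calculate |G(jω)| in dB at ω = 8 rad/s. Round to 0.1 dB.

-7.1 dB

At ω = 8 rad/s:
pole (1 + j8·0.125) = 1 + j1 → |·| ≈ 1.4142, ∠ ≈ 45.00°
|G| = 0.625 · 1 / (1.4142) ≈ 0.44195
Gain = 20 log₁₀(0.44195) ≈ -7.09 dB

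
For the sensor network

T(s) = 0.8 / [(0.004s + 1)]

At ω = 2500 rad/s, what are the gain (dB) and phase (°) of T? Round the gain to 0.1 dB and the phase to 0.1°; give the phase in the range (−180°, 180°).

-22.0 dB, -84.3°

At ω = 2500 rad/s:
pole (1 + j2500·0.004) = 1 + j10 → |·| ≈ 10.05, ∠ ≈ 84.29°
|T| = 0.8 · 1 / (10.05) ≈ 0.079602
Gain = 20 log₁₀(0.079602) ≈ -21.98 dB
∠T = (0°) − (84.29°) = -84.29°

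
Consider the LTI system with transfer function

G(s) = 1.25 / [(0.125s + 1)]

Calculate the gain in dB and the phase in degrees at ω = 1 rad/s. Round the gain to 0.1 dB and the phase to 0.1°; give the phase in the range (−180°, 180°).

1.9 dB, -7.1°

At ω = 1 rad/s:
pole (1 + j1·0.125) = 1 + j0.125 → |·| ≈ 1.0078, ∠ ≈ 7.13°
|G| = 1.25 · 1 / (1.0078) ≈ 1.2403
Gain = 20 log₁₀(1.2403) ≈ 1.87 dB
∠G = (0°) − (7.13°) = -7.13°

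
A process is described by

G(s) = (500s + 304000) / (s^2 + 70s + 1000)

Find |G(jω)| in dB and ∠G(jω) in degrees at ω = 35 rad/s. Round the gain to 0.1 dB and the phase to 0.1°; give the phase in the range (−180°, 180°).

Substitute s = j35:
Numerator: 500(j35) + 304000 = 304000 + j17500
Denominator: (j35)^2 + 70(j35) + 1000 = -225 + j2450
|N| = √(304000² + 17500²) ≈ 3.045e+05, ∠N ≈ 3.29°
|D| = √(225² + 2450²) ≈ 2460.3, ∠D ≈ 95.25°
|G| = 3.045e+05 / 2460.3 ≈ 123.77
Gain = 20 log₁₀(123.77) ≈ 41.85 dB
∠G = 3.29° − 95.25° = -91.96°

41.9 dB, -92.0°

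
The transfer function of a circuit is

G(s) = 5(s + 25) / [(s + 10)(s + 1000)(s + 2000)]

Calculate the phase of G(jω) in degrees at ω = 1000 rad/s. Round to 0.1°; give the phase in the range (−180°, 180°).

-72.4°

At s = jω = j1000:
zero (s+25): 25 + j1000 → |·| = √(25²+1000²) = √1000625 ≈ 1000.3, ∠ = arctan(1000/25) ≈ 88.57°
pole (s+10): 10 + j1000 → |·| = √(10²+1000²) = √1000100 ≈ 1000, ∠ = arctan(1000/10) ≈ 89.43°
pole (s+1000): 1000 + j1000 → |·| = √(1000²+1000²) = √2000000 ≈ 1414.2, ∠ = arctan(1000/1000) ≈ 45.00°
pole (s+2000): 2000 + j1000 → |·| = √(2000²+1000²) = √5000000 ≈ 2236.1, ∠ = arctan(1000/2000) ≈ 26.57°
∠G = 88.57° − 161.00° = -72.43°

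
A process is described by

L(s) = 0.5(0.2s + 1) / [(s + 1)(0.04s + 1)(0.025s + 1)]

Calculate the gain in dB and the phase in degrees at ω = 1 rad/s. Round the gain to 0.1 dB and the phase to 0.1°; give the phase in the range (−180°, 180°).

-8.9 dB, -37.4°

At ω = 1 rad/s:
zero (1 + j1·0.2) = 1 + j0.2 → |·| ≈ 1.0198, ∠ ≈ 11.31°
pole (1 + j1·1) = 1 + j1 → |·| ≈ 1.4142, ∠ ≈ 45.00°
pole (1 + j1·0.04) = 1 + j0.04 → |·| ≈ 1.0008, ∠ ≈ 2.29°
pole (1 + j1·0.025) = 1 + j0.025 → |·| ≈ 1.0003, ∠ ≈ 1.43°
|L| = 0.5 · 1.0198 / (1.4142 · 1.0008 · 1.0003) ≈ 0.36016
Gain = 20 log₁₀(0.36016) ≈ -8.87 dB
∠L = (11.31°) − (45.00° + 2.29° + 1.43°) = -37.41°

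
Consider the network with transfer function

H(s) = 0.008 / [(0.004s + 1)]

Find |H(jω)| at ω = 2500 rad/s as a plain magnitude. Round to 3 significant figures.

0.000796

At ω = 2500 rad/s:
pole (1 + j2500·0.004) = 1 + j10 → |·| ≈ 10.05, ∠ ≈ 84.29°
|H| = 0.008 · 1 / (10.05) ≈ 0.00079602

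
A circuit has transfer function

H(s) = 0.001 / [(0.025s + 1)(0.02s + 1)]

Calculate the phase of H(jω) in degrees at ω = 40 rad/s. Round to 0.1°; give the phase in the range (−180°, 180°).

At ω = 40 rad/s:
pole (1 + j40·0.025) = 1 + j1 → |·| ≈ 1.4142, ∠ ≈ 45.00°
pole (1 + j40·0.02) = 1 + j0.8 → |·| ≈ 1.2806, ∠ ≈ 38.66°
∠H = (0°) − (45.00° + 38.66°) = -83.66°

-83.7°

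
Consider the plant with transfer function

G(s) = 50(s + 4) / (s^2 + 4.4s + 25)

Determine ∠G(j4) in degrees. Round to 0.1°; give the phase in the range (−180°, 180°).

At s = jω = j4:
zero (s+4): 4 + j4 → |·| = √(4²+4²) = √32 ≈ 5.6569, ∠ = arctan(4/4) ≈ 45.00°
quadratic: (j4)² + 4.4·j4 + 25 = 9 + j17.6 → |·| ≈ 19.768, ∠ ≈ 62.92°
∠G = 45.00° − 62.92° = -17.92°

-17.9°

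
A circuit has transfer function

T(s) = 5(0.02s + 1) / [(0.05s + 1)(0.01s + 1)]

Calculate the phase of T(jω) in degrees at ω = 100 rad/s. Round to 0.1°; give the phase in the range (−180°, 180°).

-60.3°

At ω = 100 rad/s:
zero (1 + j100·0.02) = 1 + j2 → |·| ≈ 2.2361, ∠ ≈ 63.43°
pole (1 + j100·0.05) = 1 + j5 → |·| ≈ 5.099, ∠ ≈ 78.69°
pole (1 + j100·0.01) = 1 + j1 → |·| ≈ 1.4142, ∠ ≈ 45.00°
∠T = (63.43°) − (78.69° + 45.00°) = -60.26°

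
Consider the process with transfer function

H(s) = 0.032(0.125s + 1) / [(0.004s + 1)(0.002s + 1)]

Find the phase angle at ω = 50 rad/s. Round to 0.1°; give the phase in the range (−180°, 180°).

63.9°

At ω = 50 rad/s:
zero (1 + j50·0.125) = 1 + j6.25 → |·| ≈ 6.3295, ∠ ≈ 80.91°
pole (1 + j50·0.004) = 1 + j0.2 → |·| ≈ 1.0198, ∠ ≈ 11.31°
pole (1 + j50·0.002) = 1 + j0.1 → |·| ≈ 1.005, ∠ ≈ 5.71°
∠H = (80.91°) − (11.31° + 5.71°) = 63.89°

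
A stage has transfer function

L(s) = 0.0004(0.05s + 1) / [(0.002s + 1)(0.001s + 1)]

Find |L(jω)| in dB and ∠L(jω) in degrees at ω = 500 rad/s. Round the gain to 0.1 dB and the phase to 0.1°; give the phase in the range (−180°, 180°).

-44.0 dB, 16.1°

At ω = 500 rad/s:
zero (1 + j500·0.05) = 1 + j25 → |·| ≈ 25.02, ∠ ≈ 87.71°
pole (1 + j500·0.002) = 1 + j1 → |·| ≈ 1.4142, ∠ ≈ 45.00°
pole (1 + j500·0.001) = 1 + j0.5 → |·| ≈ 1.118, ∠ ≈ 26.57°
|L| = 0.0004 · 25.02 / (1.4142 · 1.118) ≈ 0.0063299
Gain = 20 log₁₀(0.0063299) ≈ -43.97 dB
∠L = (87.71°) − (45.00° + 26.57°) = 16.14°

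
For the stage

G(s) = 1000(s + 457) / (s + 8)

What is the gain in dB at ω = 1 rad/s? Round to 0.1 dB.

95.1 dB

At s = jω = j1:
zero (s+457): 457 + j1 → |·| = √(457²+1²) = √208850 ≈ 457, ∠ = arctan(1/457) ≈ 0.13°
pole (s+8): 8 + j1 → |·| = √(8²+1²) = √65 ≈ 8.0623, ∠ = arctan(1/8) ≈ 7.13°
|G| = 1000 · 457 / 8.0623 ≈ 56684
Gain = 20 log₁₀(56684) ≈ 95.07 dB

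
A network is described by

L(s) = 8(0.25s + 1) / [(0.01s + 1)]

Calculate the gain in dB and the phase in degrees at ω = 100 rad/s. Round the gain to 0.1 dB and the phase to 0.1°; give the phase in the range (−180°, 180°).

43.0 dB, 42.7°

At ω = 100 rad/s:
zero (1 + j100·0.25) = 1 + j25 → |·| ≈ 25.02, ∠ ≈ 87.71°
pole (1 + j100·0.01) = 1 + j1 → |·| ≈ 1.4142, ∠ ≈ 45.00°
|L| = 8 · 25.02 / (1.4142) ≈ 141.54
Gain = 20 log₁₀(141.54) ≈ 43.02 dB
∠L = (87.71°) − (45.00°) = 42.71°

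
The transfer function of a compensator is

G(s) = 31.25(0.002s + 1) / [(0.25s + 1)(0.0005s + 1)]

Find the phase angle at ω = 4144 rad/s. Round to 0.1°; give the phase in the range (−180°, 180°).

-71.1°

At ω = 4144 rad/s:
zero (1 + j4144·0.002) = 1 + j8.288 → |·| ≈ 8.3481, ∠ ≈ 83.12°
pole (1 + j4144·0.25) = 1 + j1036 → |·| ≈ 1036, ∠ ≈ 89.94°
pole (1 + j4144·0.0005) = 1 + j2.072 → |·| ≈ 2.3007, ∠ ≈ 64.24°
∠G = (83.12°) − (89.94° + 64.24°) = -71.06°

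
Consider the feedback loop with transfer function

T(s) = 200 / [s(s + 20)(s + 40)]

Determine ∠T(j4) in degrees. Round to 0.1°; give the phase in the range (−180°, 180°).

-107.0°

At s = jω = j4:
pole (s+20): 20 + j4 → |·| = √(20²+4²) = √416 ≈ 20.396, ∠ = arctan(4/20) ≈ 11.31°
pole (s+40): 40 + j4 → |·| = √(40²+4²) = √1616 ≈ 40.2, ∠ = arctan(4/40) ≈ 5.71°
pole at origin: |s| = 4, ∠ = 90.00° (in denominator)
∠T = 0.00° − 107.02° = -107.02°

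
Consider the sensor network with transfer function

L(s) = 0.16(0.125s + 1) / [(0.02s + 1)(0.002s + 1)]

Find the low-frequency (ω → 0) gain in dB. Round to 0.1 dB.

-15.9 dB

L(0) = 0.16 · 1 / 1 = 0.16
20 log₁₀(0.16) ≈ -15.92 dB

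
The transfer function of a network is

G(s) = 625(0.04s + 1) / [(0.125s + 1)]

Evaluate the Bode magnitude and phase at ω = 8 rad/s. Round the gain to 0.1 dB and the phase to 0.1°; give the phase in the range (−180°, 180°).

At ω = 8 rad/s:
zero (1 + j8·0.04) = 1 + j0.32 → |·| ≈ 1.05, ∠ ≈ 17.74°
pole (1 + j8·0.125) = 1 + j1 → |·| ≈ 1.4142, ∠ ≈ 45.00°
|G| = 625 · 1.05 / (1.4142) ≈ 464.04
Gain = 20 log₁₀(464.04) ≈ 53.33 dB
∠G = (17.74°) − (45.00°) = -27.26°

53.3 dB, -27.3°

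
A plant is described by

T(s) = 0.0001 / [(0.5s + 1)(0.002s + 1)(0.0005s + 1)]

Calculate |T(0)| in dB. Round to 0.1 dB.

T(0) = 0.0001 · 1 / 1 = 0.0001
20 log₁₀(0.0001) ≈ -80.00 dB

-80.0 dB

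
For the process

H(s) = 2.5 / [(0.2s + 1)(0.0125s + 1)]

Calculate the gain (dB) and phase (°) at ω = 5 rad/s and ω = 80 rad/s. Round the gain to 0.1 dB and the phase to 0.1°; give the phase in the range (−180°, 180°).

ω = 5: 4.9 dB, -48.6°; ω = 80: -19.2 dB, -131.4°

At ω = 5 rad/s:
pole (1 + j5·0.2) = 1 + j1 → |·| ≈ 1.4142, ∠ ≈ 45.00°
pole (1 + j5·0.0125) = 1 + j0.0625 → |·| ≈ 1.002, ∠ ≈ 3.58°
|H| = 2.5 · 1 / (1.4142 · 1.002) ≈ 1.7643
Gain = 20 log₁₀(1.7643) ≈ 4.93 dB
∠H = (0°) − (45.00° + 3.58°) = -48.58°

At ω = 80 rad/s:
pole (1 + j80·0.2) = 1 + j16 → |·| ≈ 16.031, ∠ ≈ 86.42°
pole (1 + j80·0.0125) = 1 + j1 → |·| ≈ 1.4142, ∠ ≈ 45.00°
|H| = 2.5 · 1 / (16.031 · 1.4142) ≈ 0.11027
Gain = 20 log₁₀(0.11027) ≈ -19.15 dB
∠H = (0°) − (86.42° + 45.00°) = -131.42°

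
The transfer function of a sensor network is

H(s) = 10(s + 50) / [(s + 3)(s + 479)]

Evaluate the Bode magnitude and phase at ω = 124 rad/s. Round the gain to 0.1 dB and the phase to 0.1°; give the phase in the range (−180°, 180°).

At s = jω = j124:
zero (s+50): 50 + j124 → |·| = √(50²+124²) = √17876 ≈ 133.7, ∠ = arctan(124/50) ≈ 68.04°
pole (s+3): 3 + j124 → |·| = √(3²+124²) = √15385 ≈ 124.04, ∠ = arctan(124/3) ≈ 88.61°
pole (s+479): 479 + j124 → |·| = √(479²+124²) = √244817 ≈ 494.79, ∠ = arctan(124/479) ≈ 14.51°
|H| = 10 · 133.7 / 61374 ≈ 0.021784
Gain = 20 log₁₀(0.021784) ≈ -33.24 dB
∠H = 68.04° − 103.12° = -35.08°

-33.2 dB, -35.1°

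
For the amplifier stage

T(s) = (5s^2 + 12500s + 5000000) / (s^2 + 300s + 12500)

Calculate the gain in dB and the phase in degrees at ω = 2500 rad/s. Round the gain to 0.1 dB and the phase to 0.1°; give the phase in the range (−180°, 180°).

16.3 dB, -43.1°

Substitute s = j2500:
Numerator: 5(j2500)^2 + 12500(j2500) + 5000000 = -26250000 + j31250000
Denominator: (j2500)^2 + 300(j2500) + 12500 = -6237500 + j750000
|N| = √(26250000² + 31250000²) ≈ 4.0812e+07, ∠N ≈ 130.03°
|D| = √(6237500² + 750000²) ≈ 6.2824e+06, ∠D ≈ 173.14°
|T| = 4.0812e+07 / 6.2824e+06 ≈ 6.4962
Gain = 20 log₁₀(6.4962) ≈ 16.25 dB
∠T = 130.03° − 173.14° = -43.11°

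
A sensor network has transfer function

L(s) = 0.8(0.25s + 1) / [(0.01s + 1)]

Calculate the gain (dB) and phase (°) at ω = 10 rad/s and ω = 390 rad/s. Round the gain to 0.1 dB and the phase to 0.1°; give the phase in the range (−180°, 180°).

ω = 10: 6.6 dB, 62.5°; ω = 390: 25.7 dB, 13.8°

At ω = 10 rad/s:
zero (1 + j10·0.25) = 1 + j2.5 → |·| ≈ 2.6926, ∠ ≈ 68.20°
pole (1 + j10·0.01) = 1 + j0.1 → |·| ≈ 1.005, ∠ ≈ 5.71°
|L| = 0.8 · 2.6926 / (1.005) ≈ 2.1434
Gain = 20 log₁₀(2.1434) ≈ 6.62 dB
∠L = (68.20°) − (5.71°) = 62.49°

At ω = 390 rad/s:
zero (1 + j390·0.25) = 1 + j97.5 → |·| ≈ 97.505, ∠ ≈ 89.41°
pole (1 + j390·0.01) = 1 + j3.9 → |·| ≈ 4.0262, ∠ ≈ 75.62°
|L| = 0.8 · 97.505 / (4.0262) ≈ 19.374
Gain = 20 log₁₀(19.374) ≈ 25.74 dB
∠L = (89.41°) − (75.62°) = 13.79°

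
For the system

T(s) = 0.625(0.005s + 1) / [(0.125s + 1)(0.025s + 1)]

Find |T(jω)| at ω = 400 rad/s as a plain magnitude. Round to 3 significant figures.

0.00278

At ω = 400 rad/s:
zero (1 + j400·0.005) = 1 + j2 → |·| ≈ 2.2361, ∠ ≈ 63.43°
pole (1 + j400·0.125) = 1 + j50 → |·| ≈ 50.01, ∠ ≈ 88.85°
pole (1 + j400·0.025) = 1 + j10 → |·| ≈ 10.05, ∠ ≈ 84.29°
|T| = 0.625 · 2.2361 / (50.01 · 10.05) ≈ 0.0027807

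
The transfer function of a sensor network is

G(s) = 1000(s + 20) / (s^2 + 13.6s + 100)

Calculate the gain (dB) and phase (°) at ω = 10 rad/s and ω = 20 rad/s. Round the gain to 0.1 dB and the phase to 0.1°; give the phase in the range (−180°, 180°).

ω = 10: 44.3 dB, -63.4°; ω = 20: 36.9 dB, -92.8°

At s = jω = j10:
zero (s+20): 20 + j10 → |·| = √(20²+10²) = √500 ≈ 22.361, ∠ = arctan(10/20) ≈ 26.57°
quadratic: (j10)² + 13.6·j10 + 100 = 0 + j136 → |·| ≈ 136, ∠ ≈ 90.00°
|G| = 1000 · 22.361 / 136 ≈ 164.42
Gain = 20 log₁₀(164.42) ≈ 44.32 dB
∠G = 26.57° − 90.00° = -63.43°

At s = jω = j20:
zero (s+20): 20 + j20 → |·| = √(20²+20²) = √800 ≈ 28.284, ∠ = arctan(20/20) ≈ 45.00°
quadratic: (j20)² + 13.6·j20 + 100 = -300 + j272 → |·| ≈ 404.95, ∠ ≈ 137.80°
|G| = 1000 · 28.284 / 404.95 ≈ 69.846
Gain = 20 log₁₀(69.846) ≈ 36.88 dB
∠G = 45.00° − 137.80° = -92.80°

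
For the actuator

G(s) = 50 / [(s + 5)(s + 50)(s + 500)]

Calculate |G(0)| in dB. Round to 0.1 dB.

-68.0 dB

G(0) = 50 / (5·50·500) = 0.0004
20 log₁₀(0.0004) ≈ -67.96 dB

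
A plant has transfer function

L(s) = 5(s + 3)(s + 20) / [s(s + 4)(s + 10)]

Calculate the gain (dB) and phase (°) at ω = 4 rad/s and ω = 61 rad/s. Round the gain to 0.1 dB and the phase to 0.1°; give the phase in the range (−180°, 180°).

ω = 4: 6.4 dB, -92.4°; ω = 61: -21.4 dB, -97.9°

At s = jω = j4:
zero (s+3): 3 + j4 → |·| = √(3²+4²) = √25 ≈ 5, ∠ = arctan(4/3) ≈ 53.13°
zero (s+20): 20 + j4 → |·| = √(20²+4²) = √416 ≈ 20.396, ∠ = arctan(4/20) ≈ 11.31°
pole (s+4): 4 + j4 → |·| = √(4²+4²) = √32 ≈ 5.6569, ∠ = arctan(4/4) ≈ 45.00°
pole (s+10): 10 + j4 → |·| = √(10²+4²) = √116 ≈ 10.77, ∠ = arctan(4/10) ≈ 21.80°
pole at origin: |s| = 4, ∠ = 90.00° (in denominator)
|L| = 5 · 101.98 / 243.7 ≈ 2.0923
Gain = 20 log₁₀(2.0923) ≈ 6.41 dB
∠L = 64.44° − 156.80° = -92.36°

At s = jω = j61:
zero (s+3): 3 + j61 → |·| = √(3²+61²) = √3730 ≈ 61.074, ∠ = arctan(61/3) ≈ 87.18°
zero (s+20): 20 + j61 → |·| = √(20²+61²) = √4121 ≈ 64.195, ∠ = arctan(61/20) ≈ 71.85°
pole (s+4): 4 + j61 → |·| = √(4²+61²) = √3737 ≈ 61.131, ∠ = arctan(61/4) ≈ 86.25°
pole (s+10): 10 + j61 → |·| = √(10²+61²) = √3821 ≈ 61.814, ∠ = arctan(61/10) ≈ 80.69°
pole at origin: |s| = 61, ∠ = 90.00° (in denominator)
|L| = 5 · 3920.6 / 2.305e+05 ≈ 0.085046
Gain = 20 log₁₀(0.085046) ≈ -21.41 dB
∠L = 159.03° − 256.94° = -97.91°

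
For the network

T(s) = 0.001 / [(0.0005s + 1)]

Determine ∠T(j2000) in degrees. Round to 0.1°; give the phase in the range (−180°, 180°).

At ω = 2000 rad/s:
pole (1 + j2000·0.0005) = 1 + j1 → |·| ≈ 1.4142, ∠ ≈ 45.00°
∠T = (0°) − (45.00°) = -45.00°

-45.0°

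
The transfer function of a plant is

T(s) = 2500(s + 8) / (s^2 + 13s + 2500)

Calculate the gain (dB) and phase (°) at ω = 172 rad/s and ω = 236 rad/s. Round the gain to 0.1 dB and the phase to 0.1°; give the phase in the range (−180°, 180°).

At s = jω = j172:
zero (s+8): 8 + j172 → |·| = √(8²+172²) = √29648 ≈ 172.19, ∠ = arctan(172/8) ≈ 87.34°
quadratic: (j172)² + 13·j172 + 2500 = -27084 + j2236 → |·| ≈ 27176, ∠ ≈ 175.28°
|T| = 2500 · 172.19 / 27176 ≈ 15.84
Gain = 20 log₁₀(15.84) ≈ 24.00 dB
∠T = 87.34° − 175.28° = -87.94°

At s = jω = j236:
zero (s+8): 8 + j236 → |·| = √(8²+236²) = √55760 ≈ 236.14, ∠ = arctan(236/8) ≈ 88.06°
quadratic: (j236)² + 13·j236 + 2500 = -53196 + j3068 → |·| ≈ 53284, ∠ ≈ 176.70°
|T| = 2500 · 236.14 / 53284 ≈ 11.079
Gain = 20 log₁₀(11.079) ≈ 20.89 dB
∠T = 88.06° − 176.70° = -88.64°

ω = 172: 24.0 dB, -87.9°; ω = 236: 20.9 dB, -88.6°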